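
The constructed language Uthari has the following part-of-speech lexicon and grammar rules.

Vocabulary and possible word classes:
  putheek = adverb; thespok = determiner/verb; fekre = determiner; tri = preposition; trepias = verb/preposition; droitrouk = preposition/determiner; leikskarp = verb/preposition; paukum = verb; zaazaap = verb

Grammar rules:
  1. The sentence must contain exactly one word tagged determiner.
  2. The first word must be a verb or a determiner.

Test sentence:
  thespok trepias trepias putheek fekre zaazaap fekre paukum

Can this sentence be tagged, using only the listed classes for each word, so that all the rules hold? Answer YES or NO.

Candidates per position — 1:thespok {determiner,verb}; 2:trepias {verb,preposition}; 3:trepias {verb,preposition}; 4:putheek {adverb}; 5:fekre {determiner}; 6:zaazaap {verb}; 7:fekre {determiner}; 8:paukum {verb}.
Rule 1 cannot be satisfied by any choice of tags from the lexicon.
So there is no consistent tagging.

NO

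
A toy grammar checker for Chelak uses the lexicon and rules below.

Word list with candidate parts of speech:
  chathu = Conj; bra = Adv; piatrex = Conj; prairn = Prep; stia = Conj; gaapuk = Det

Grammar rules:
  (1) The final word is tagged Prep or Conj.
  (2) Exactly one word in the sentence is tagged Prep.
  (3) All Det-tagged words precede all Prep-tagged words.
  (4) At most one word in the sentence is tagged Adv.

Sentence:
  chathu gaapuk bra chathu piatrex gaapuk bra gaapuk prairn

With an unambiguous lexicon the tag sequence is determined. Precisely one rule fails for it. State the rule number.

Fixed tagging: Conj Det Adv Conj Conj Det Adv Det Prep.
Checking each rule: R1 ✓, R2 ✓, R3 ✓, R4 ✗.
Only rule 4 fails.

4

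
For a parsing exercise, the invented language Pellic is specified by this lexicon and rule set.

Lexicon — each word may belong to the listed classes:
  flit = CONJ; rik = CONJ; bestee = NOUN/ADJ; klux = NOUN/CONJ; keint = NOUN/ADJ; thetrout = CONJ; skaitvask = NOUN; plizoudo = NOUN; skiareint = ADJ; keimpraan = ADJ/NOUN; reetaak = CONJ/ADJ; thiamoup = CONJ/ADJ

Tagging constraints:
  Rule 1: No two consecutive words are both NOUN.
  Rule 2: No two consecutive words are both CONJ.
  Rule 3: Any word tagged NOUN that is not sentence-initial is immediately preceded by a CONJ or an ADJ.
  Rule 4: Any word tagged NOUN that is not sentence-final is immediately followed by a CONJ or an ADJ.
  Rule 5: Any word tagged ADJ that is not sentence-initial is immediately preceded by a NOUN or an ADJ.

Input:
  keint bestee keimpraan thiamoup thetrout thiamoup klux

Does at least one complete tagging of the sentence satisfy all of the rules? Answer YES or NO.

Candidates per position — 1:keint {NOUN,ADJ}; 2:bestee {NOUN,ADJ}; 3:keimpraan {ADJ,NOUN}; 4:thiamoup {CONJ,ADJ}; 5:thetrout {CONJ}; 6:thiamoup {CONJ,ADJ}; 7:klux {NOUN,CONJ}.
Every candidate sequence violates at least one rule; no consistent tagging exists.

NO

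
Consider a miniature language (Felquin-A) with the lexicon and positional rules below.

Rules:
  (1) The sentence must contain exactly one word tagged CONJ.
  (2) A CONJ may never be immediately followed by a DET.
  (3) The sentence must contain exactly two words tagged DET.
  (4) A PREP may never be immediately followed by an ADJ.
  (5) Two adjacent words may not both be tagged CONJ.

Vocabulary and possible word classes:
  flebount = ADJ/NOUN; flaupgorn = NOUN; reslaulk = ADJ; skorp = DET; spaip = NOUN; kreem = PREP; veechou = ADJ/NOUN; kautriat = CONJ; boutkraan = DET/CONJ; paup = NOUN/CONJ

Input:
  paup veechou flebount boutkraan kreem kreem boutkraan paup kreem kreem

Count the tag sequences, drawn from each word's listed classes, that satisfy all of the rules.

8

Candidates per position — 1:paup {NOUN,CONJ}; 2:veechou {ADJ,NOUN}; 3:flebount {ADJ,NOUN}; 4:boutkraan {DET,CONJ}; 5:kreem {PREP}; 6:kreem {PREP}; 7:boutkraan {DET,CONJ}; 8:paup {NOUN,CONJ}; 9:kreem {PREP}; 10:kreem {PREP}.
There are 64 candidate sequences in total.
Checking each against the rules leaves 8 sequences.
Count = 8.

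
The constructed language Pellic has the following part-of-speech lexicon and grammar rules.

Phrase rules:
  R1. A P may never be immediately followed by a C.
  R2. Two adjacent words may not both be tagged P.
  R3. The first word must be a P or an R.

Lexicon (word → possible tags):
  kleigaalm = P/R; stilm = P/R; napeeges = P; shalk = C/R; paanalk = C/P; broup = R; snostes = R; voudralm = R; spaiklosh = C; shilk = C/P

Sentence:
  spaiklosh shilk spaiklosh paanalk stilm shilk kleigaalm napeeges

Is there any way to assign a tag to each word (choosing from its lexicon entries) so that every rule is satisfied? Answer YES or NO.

NO

Candidates per position — 1:spaiklosh {C}; 2:shilk {C,P}; 3:spaiklosh {C}; 4:paanalk {C,P}; 5:stilm {P,R}; 6:shilk {C,P}; 7:kleigaalm {P,R}; 8:napeeges {P}.
Rule 3 cannot be satisfied by any choice of tags from the lexicon.
So there is no consistent tagging.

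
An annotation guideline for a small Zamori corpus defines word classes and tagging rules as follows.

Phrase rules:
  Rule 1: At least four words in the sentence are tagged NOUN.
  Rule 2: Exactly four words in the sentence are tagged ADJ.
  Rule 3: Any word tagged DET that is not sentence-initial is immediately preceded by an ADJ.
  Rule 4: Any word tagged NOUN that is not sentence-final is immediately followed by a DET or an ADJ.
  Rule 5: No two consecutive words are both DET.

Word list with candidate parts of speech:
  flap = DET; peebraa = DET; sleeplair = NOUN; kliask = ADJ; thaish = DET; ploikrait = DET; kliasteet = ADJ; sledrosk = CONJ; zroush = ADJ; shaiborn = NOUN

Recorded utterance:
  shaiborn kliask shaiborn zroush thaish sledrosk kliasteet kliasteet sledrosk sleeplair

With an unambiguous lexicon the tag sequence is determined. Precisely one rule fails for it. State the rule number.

Fixed tagging: NOUN ADJ NOUN ADJ DET CONJ ADJ ADJ CONJ NOUN.
Rule check: R1 ✗, R2 ✓, R3 ✓, R4 ✓, R5 ✓.
Only rule 1 fails.

1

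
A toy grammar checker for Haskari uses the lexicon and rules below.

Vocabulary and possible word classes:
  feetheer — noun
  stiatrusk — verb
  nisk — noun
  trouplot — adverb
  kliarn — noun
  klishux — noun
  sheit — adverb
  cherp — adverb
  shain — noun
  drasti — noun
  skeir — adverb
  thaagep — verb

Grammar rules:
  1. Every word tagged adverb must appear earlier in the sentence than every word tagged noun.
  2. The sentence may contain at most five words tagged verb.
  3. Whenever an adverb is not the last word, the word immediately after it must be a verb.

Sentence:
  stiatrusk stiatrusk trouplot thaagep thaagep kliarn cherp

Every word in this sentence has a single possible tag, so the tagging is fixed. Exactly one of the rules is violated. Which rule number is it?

1

Fixed tagging: verb verb adverb verb verb noun adverb.
Rule check: R1 fail, R2 pass, R3 pass.
Only rule 1 fails.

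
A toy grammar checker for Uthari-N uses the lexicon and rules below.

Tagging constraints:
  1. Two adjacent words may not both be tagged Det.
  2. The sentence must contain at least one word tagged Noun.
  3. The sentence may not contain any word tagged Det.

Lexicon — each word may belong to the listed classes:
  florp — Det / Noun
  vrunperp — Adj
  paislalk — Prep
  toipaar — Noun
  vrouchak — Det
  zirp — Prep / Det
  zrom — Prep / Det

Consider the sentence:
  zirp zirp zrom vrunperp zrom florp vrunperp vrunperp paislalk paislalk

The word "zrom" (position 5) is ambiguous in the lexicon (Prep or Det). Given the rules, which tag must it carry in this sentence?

Candidates per position — 1:zirp {Prep,Det}; 2:zirp {Prep,Det}; 3:zrom {Prep,Det}; 4:vrunperp {Adj}; 5:zrom {Prep,Det}; 6:florp {Det,Noun}; 7:vrunperp {Adj}; 8:vrunperp {Adj}; 9:paislalk {Prep}; 10:paislalk {Prep}.
Position 1: tagging it Det would leave rule 3 unsatisfiable, so it must be Prep.
Position 2: tagging it Det would leave rule 3 unsatisfiable, so it must be Prep.
Position 3: tagging it Det would leave rule 3 unsatisfiable, so it must be Prep.
Position 5: tagging it Det would leave rule 3 unsatisfiable, so it must be Prep.
Position 6: tagging it Det would leave rule 2 unsatisfiable, so it must be Noun.
So the tagging must be: Prep Prep Prep Adj Prep Noun Adj Adj Prep Prep.
Verifying each rule — rule 1 ok; rule 2 ok; rule 3 ok.

Prep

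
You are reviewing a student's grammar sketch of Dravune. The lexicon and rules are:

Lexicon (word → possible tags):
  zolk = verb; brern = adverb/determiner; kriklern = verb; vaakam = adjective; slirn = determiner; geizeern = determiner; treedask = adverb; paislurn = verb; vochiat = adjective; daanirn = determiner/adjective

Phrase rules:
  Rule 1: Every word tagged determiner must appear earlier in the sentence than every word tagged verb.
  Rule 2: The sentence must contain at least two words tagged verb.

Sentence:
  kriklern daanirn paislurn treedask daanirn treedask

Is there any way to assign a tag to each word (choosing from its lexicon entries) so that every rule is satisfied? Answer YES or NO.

YES

Candidates per position — 1:kriklern {verb}; 2:daanirn {determiner,adjective}; 3:paislurn {verb}; 4:treedask {adverb}; 5:daanirn {determiner,adjective}; 6:treedask {adverb}.
One satisfying assignment: verb adjective verb adverb adjective adverb.
Verifying each rule — rule 1 holds; rule 2 holds.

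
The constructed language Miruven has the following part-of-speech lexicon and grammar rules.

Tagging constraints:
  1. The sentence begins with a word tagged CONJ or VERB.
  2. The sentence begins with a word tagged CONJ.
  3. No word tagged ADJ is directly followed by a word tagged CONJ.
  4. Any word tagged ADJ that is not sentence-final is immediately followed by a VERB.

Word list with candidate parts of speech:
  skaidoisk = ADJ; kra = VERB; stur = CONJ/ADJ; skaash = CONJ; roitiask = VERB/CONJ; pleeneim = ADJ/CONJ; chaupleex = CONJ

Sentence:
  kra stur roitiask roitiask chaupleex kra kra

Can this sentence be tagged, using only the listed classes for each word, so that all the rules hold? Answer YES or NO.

NO

Candidates per position — 1:kra {VERB}; 2:stur {CONJ,ADJ}; 3:roitiask {VERB,CONJ}; 4:roitiask {VERB,CONJ}; 5:chaupleex {CONJ}; 6:kra {VERB}; 7:kra {VERB}.
Rule 2 cannot be satisfied by any choice of tags from the lexicon.
So there is no consistent tagging.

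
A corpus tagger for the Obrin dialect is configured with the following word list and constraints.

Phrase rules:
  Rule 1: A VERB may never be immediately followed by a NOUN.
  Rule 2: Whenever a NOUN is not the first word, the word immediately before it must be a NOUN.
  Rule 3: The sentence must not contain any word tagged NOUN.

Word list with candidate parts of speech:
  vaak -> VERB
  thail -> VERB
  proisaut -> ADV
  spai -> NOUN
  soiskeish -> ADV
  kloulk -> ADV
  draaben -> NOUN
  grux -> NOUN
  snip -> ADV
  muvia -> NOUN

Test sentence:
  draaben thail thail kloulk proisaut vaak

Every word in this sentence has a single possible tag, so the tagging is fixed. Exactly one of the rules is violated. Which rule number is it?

Fixed tagging: NOUN VERB VERB ADV ADV VERB.
Checking each rule: R1 pass, R2 pass, R3 fail.
Only rule 3 fails.

3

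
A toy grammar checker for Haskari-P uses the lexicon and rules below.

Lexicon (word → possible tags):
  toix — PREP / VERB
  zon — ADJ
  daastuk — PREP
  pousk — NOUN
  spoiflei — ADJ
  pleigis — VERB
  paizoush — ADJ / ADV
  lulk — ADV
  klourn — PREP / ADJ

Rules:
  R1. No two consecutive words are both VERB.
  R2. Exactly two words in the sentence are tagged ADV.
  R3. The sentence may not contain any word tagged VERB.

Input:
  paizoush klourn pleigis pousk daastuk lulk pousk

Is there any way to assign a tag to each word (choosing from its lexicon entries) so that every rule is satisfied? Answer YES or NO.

NO

Candidates per position — 1:paizoush {ADJ,ADV}; 2:klourn {PREP,ADJ}; 3:pleigis {VERB}; 4:pousk {NOUN}; 5:daastuk {PREP}; 6:lulk {ADV}; 7:pousk {NOUN}.
Rule 3 cannot be satisfied by any choice of tags from the lexicon.
So there is no consistent tagging.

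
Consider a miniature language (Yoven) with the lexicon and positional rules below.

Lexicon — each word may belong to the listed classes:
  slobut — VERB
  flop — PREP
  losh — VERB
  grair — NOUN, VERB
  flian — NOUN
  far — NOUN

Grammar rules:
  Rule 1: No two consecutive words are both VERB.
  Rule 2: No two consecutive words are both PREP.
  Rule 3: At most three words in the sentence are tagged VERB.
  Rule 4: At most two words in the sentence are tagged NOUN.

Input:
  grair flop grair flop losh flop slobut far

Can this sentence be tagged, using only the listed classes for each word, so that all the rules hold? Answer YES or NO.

Candidates per position — 1:grair {NOUN,VERB}; 2:flop {PREP}; 3:grair {NOUN,VERB}; 4:flop {PREP}; 5:losh {VERB}; 6:flop {PREP}; 7:slobut {VERB}; 8:far {NOUN}.
One satisfying assignment: VERB PREP NOUN PREP VERB PREP VERB NOUN.
Check: rule 1 ✓; rule 2 ✓; rule 3 ✓; rule 4 ✓.

YES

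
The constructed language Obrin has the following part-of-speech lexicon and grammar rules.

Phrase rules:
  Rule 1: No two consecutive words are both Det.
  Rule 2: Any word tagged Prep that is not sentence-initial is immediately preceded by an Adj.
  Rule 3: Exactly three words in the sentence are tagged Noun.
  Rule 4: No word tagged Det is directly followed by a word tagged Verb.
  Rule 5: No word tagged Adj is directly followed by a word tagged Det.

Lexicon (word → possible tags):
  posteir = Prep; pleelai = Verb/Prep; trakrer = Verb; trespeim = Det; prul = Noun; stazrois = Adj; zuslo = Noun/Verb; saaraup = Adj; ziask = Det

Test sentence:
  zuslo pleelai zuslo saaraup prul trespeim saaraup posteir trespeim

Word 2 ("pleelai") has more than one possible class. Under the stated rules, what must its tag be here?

Verb

Candidates per position — 1:zuslo {Noun,Verb}; 2:pleelai {Verb,Prep}; 3:zuslo {Noun,Verb}; 4:saaraup {Adj}; 5:prul {Noun}; 6:trespeim {Det}; 7:saaraup {Adj}; 8:posteir {Prep}; 9:trespeim {Det}.
If word 1 were Verb, no tagging could satisfy rule 3; so word 1 is Noun.
If word 2 were Prep, no tagging could satisfy rule 2; so word 2 is Verb.
If word 3 were Verb, no tagging could satisfy rule 3; so word 3 is Noun.
The unique satisfying tagging is: Noun Verb Noun Adj Noun Det Adj Prep Det.
Check: rule 1 holds; rule 2 holds; rule 3 holds; rule 4 holds; rule 5 holds.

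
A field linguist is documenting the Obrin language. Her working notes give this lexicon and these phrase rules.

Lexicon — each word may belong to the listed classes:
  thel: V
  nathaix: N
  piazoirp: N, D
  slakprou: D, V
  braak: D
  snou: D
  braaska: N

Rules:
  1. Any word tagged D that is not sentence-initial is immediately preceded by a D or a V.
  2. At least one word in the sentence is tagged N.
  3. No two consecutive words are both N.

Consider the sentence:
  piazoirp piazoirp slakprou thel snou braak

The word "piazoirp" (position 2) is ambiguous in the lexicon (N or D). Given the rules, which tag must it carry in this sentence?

Candidates per position — 1:piazoirp {N,D}; 2:piazoirp {N,D}; 3:slakprou {D,V}; 4:thel {V}; 5:snou {D}; 6:braak {D}.
Position 2: the remaining choice is settled jointly with positions 1, 3 — only N at position 2 is part of a tagging that satisfies every rule.
The unique satisfying tagging is: D N V V D D.
Check: rule 1 ✓; rule 2 ✓; rule 3 ✓.

N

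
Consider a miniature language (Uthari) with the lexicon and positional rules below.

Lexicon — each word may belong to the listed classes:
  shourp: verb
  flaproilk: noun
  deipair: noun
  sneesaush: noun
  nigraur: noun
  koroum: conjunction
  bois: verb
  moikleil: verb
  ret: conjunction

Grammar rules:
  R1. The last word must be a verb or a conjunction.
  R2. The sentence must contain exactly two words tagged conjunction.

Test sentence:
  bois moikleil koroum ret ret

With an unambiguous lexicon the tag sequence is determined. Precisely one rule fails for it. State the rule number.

Fixed tagging: verb verb conjunction conjunction conjunction.
Checking each rule: R1 ✓, R2 ✗.
Only rule 2 fails.

2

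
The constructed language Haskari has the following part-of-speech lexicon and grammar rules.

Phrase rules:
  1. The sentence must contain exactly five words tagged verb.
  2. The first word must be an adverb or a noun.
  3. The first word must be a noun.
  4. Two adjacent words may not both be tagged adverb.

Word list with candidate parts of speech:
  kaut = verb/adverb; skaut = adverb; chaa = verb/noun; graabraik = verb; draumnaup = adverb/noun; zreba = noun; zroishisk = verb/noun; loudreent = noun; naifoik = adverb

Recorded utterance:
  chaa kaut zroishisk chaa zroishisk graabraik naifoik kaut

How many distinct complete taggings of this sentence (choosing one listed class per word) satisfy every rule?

Candidates per position — 1:chaa {verb,noun}; 2:kaut {verb,adverb}; 3:zroishisk {verb,noun}; 4:chaa {verb,noun}; 5:zroishisk {verb,noun}; 6:graabraik {verb}; 7:naifoik {adverb}; 8:kaut {verb,adverb}.
There are 64 candidate sequences in total.
The sequences that satisfy every rule: noun verb verb verb noun verb adverb verb; noun verb verb noun verb verb adverb verb; noun verb noun verb verb verb adverb verb; noun adverb verb verb verb verb adverb verb.
Count = 4.

4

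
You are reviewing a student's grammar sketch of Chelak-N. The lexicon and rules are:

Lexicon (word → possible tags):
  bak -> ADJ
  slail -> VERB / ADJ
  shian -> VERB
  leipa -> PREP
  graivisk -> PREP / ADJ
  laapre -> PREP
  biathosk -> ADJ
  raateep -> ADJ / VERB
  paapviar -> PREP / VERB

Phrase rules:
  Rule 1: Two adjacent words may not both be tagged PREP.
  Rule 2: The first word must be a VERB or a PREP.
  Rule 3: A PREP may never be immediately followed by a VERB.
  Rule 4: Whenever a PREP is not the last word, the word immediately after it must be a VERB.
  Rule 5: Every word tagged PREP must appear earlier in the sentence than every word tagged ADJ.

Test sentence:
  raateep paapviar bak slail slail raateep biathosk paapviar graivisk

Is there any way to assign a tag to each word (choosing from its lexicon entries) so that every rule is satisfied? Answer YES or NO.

Candidates per position — 1:raateep {ADJ,VERB}; 2:paapviar {PREP,VERB}; 3:bak {ADJ}; 4:slail {VERB,ADJ}; 5:slail {VERB,ADJ}; 6:raateep {ADJ,VERB}; 7:biathosk {ADJ}; 8:paapviar {PREP,VERB}; 9:graivisk {PREP,ADJ}.
One satisfying assignment: VERB VERB ADJ VERB VERB VERB ADJ VERB ADJ.
Rule-by-rule: rule 1 holds; rule 2 holds; rule 3 holds; rule 4 holds; rule 5 holds.

YES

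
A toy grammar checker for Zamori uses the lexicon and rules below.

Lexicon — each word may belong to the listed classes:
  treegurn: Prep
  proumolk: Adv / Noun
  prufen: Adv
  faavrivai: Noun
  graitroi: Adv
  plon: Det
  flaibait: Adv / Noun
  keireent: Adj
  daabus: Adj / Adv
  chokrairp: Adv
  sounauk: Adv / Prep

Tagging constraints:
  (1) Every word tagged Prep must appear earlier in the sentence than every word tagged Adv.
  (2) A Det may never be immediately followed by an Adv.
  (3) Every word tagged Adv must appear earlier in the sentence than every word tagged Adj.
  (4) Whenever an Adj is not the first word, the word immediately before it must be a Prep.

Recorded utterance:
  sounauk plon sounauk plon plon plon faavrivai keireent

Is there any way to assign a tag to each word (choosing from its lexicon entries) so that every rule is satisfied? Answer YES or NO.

Candidates per position — 1:sounauk {Adv,Prep}; 2:plon {Det}; 3:sounauk {Adv,Prep}; 4:plon {Det}; 5:plon {Det}; 6:plon {Det}; 7:faavrivai {Noun}; 8:keireent {Adj}.
Rule 4 cannot be satisfied by any choice of tags from the lexicon.
So there is no consistent tagging.

NO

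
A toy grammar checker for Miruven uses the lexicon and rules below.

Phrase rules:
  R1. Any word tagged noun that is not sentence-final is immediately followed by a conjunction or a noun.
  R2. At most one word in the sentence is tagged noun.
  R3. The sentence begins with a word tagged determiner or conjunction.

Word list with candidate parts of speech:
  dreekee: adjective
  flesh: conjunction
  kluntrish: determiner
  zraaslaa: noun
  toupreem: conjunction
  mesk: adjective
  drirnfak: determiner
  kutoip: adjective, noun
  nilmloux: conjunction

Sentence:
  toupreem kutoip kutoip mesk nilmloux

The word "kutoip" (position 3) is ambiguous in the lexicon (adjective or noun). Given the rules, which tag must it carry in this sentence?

adjective

Candidates per position — 1:toupreem {conjunction}; 2:kutoip {adjective,noun}; 3:kutoip {adjective,noun}; 4:mesk {adjective}; 5:nilmloux {conjunction}.
Position 2: noun is ruled out by rule 1; that leaves adjective.
Position 3: noun is ruled out by rule 1; that leaves adjective.
The only consistent sequence is: conjunction adjective adjective adjective conjunction.
Checking: rule 1 holds; rule 2 holds; rule 3 holds.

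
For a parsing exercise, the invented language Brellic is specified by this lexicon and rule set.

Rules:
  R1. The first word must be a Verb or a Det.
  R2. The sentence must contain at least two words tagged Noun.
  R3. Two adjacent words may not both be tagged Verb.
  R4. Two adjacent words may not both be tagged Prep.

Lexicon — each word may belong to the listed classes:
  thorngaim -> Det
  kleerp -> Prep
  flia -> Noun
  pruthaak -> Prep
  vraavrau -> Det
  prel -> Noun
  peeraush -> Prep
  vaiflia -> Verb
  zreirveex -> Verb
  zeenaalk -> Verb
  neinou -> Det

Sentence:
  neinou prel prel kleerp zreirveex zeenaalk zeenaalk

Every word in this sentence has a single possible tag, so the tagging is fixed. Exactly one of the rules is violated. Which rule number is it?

3

Fixed tagging: Det Noun Noun Prep Verb Verb Verb.
Rule check: R1 holds, R2 holds, R3 violated, R4 holds.
Only rule 3 fails.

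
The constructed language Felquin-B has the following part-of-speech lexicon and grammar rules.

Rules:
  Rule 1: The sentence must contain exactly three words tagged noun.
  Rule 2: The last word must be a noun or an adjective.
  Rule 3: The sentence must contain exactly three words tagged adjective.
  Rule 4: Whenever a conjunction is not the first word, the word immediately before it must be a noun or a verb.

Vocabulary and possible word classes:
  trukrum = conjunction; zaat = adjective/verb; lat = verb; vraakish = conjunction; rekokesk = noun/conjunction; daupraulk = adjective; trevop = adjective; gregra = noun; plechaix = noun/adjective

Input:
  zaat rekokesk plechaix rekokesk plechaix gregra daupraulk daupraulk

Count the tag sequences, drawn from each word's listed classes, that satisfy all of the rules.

3

Candidates per position — 1:zaat {adjective,verb}; 2:rekokesk {noun,conjunction}; 3:plechaix {noun,adjective}; 4:rekokesk {noun,conjunction}; 5:plechaix {noun,adjective}; 6:gregra {noun}; 7:daupraulk {adjective}; 8:daupraulk {adjective}.
There are 32 candidate sequences in total.
The sequences that satisfy every rule: verb noun noun conjunction adjective noun adjective adjective; verb conjunction noun noun adjective noun adjective adjective; verb conjunction adjective noun noun noun adjective adjective.
Count = 3.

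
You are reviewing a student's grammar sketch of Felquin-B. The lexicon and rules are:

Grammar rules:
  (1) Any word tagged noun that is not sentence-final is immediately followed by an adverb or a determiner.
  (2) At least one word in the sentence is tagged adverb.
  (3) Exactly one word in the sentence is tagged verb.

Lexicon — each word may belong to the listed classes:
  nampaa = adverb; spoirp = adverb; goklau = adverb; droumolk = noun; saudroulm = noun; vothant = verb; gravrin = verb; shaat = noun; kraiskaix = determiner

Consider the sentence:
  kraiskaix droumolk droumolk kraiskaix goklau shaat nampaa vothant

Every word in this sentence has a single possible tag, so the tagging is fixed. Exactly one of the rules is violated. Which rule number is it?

Fixed tagging: determiner noun noun determiner adverb noun adverb verb.
Checking each rule: R1 fails, R2 ok, R3 ok.
Only rule 1 fails.

1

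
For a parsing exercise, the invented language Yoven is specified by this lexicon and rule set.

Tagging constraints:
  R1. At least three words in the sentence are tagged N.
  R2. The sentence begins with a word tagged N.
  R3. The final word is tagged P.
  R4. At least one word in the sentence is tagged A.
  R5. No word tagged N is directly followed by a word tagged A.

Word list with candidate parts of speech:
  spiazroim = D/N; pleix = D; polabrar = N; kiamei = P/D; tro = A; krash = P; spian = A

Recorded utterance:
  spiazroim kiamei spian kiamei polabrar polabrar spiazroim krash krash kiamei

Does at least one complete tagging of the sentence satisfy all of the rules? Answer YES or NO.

YES

Candidates per position — 1:spiazroim {D,N}; 2:kiamei {P,D}; 3:spian {A}; 4:kiamei {P,D}; 5:polabrar {N}; 6:polabrar {N}; 7:spiazroim {D,N}; 8:krash {P}; 9:krash {P}; 10:kiamei {P,D}.
One satisfying assignment: N D A D N N N P P P.
Check: rule 1 ✓; rule 2 ✓; rule 3 ✓; rule 4 ✓; rule 5 ✓.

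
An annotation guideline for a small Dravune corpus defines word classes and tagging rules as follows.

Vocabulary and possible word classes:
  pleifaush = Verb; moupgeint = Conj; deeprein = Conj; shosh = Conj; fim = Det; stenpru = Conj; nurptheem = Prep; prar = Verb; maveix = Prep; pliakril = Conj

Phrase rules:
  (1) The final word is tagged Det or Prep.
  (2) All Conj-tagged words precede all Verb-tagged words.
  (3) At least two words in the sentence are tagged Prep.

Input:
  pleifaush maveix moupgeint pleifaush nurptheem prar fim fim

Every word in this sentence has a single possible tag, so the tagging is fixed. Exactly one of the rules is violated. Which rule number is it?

Fixed tagging: Verb Prep Conj Verb Prep Verb Det Det.
Applying the rules: R1 ok, R2 fails, R3 ok.
Only rule 2 fails.

2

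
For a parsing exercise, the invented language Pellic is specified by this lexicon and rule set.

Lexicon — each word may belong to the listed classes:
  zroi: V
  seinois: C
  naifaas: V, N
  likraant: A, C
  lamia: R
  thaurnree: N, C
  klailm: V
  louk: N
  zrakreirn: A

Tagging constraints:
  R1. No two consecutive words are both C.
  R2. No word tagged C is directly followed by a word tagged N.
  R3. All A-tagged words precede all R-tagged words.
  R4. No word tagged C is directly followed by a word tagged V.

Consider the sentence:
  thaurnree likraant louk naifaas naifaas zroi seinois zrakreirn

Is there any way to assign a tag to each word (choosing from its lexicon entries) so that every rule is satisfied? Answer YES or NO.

Candidates per position — 1:thaurnree {N,C}; 2:likraant {A,C}; 3:louk {N}; 4:naifaas {V,N}; 5:naifaas {V,N}; 6:zroi {V}; 7:seinois {C}; 8:zrakreirn {A}.
One satisfying assignment: C A N N V V C A.
Rule-by-rule: rule 1 satisfied; rule 2 satisfied; rule 3 satisfied; rule 4 satisfied.

YES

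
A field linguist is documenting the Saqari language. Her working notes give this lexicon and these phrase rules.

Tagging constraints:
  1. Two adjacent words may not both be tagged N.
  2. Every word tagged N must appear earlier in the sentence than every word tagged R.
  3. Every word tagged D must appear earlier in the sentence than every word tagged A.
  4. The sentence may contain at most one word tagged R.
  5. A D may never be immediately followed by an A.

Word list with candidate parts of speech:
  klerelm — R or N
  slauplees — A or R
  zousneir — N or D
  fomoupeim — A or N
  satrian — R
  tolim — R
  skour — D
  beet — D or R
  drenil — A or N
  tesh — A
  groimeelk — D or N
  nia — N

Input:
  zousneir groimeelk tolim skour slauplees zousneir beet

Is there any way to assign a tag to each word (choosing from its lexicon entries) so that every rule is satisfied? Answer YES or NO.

NO

Candidates per position — 1:zousneir {N,D}; 2:groimeelk {D,N}; 3:tolim {R}; 4:skour {D}; 5:slauplees {A,R}; 6:zousneir {N,D}; 7:beet {D,R}.
Every candidate sequence violates at least one rule; no consistent tagging exists.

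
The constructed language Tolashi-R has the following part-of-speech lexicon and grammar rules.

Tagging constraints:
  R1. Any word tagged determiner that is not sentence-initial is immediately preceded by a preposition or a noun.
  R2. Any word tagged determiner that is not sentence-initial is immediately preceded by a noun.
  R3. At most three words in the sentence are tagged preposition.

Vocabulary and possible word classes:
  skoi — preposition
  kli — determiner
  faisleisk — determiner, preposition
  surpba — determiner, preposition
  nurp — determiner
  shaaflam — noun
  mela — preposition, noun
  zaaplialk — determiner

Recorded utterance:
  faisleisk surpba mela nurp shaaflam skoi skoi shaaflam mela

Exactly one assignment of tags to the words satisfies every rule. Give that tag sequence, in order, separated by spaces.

Candidates per position — 1:faisleisk {determiner,preposition}; 2:surpba {determiner,preposition}; 3:mela {preposition,noun}; 4:nurp {determiner}; 5:shaaflam {noun}; 6:skoi {preposition}; 7:skoi {preposition}; 8:shaaflam {noun}; 9:mela {preposition,noun}.
Position 2: tagging it determiner would leave rule 2 unsatisfiable, so it must be preposition.
Position 3: tagging it preposition would leave rule 2 unsatisfiable, so it must be noun.
Position 9: tagging it preposition would leave rule 3 unsatisfiable, so it must be noun.
Position 1: tagging it preposition would leave rule 3 unsatisfiable, so it must be determiner.
So the tagging must be: determiner preposition noun determiner noun preposition preposition noun noun.
Verifying each rule — rule 1 satisfied; rule 2 satisfied; rule 3 satisfied.

determiner preposition noun determiner noun preposition preposition noun noun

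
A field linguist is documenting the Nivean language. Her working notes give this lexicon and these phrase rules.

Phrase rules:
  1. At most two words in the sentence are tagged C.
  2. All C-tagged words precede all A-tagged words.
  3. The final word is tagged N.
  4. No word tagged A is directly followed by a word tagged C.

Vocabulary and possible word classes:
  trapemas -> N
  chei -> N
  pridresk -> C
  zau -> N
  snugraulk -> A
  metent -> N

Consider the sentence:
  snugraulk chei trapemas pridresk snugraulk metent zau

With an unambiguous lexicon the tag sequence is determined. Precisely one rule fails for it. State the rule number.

2

Fixed tagging: A N N C A N N.
Rule check: R1 pass, R2 fail, R3 pass, R4 pass.
Only rule 2 fails.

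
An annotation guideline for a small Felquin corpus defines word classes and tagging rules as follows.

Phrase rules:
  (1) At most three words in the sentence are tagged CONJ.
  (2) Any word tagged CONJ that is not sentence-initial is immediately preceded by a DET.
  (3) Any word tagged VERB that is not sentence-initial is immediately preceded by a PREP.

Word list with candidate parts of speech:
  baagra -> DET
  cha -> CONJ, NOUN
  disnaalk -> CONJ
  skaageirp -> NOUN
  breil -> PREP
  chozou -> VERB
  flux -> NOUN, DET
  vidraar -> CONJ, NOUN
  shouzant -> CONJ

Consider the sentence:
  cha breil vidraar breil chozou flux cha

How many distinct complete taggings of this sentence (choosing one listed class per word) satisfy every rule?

Candidates per position — 1:cha {CONJ,NOUN}; 2:breil {PREP}; 3:vidraar {CONJ,NOUN}; 4:breil {PREP}; 5:chozou {VERB}; 6:flux {NOUN,DET}; 7:cha {CONJ,NOUN}.
There are 16 candidate sequences in total.
Checking each against the rules leaves 6 sequences.
Count = 6.

6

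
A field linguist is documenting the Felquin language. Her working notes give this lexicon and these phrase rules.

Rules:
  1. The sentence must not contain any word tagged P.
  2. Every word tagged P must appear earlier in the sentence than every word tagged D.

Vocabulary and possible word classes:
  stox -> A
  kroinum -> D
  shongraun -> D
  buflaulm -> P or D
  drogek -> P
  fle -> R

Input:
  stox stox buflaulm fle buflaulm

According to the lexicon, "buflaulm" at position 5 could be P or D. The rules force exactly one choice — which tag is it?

D

Candidates per position — 1:stox {A}; 2:stox {A}; 3:buflaulm {P,D}; 4:fle {R}; 5:buflaulm {P,D}.
Position 3: P is ruled out by rule 1; that leaves D.
Position 5: P is ruled out by rule 1; that leaves D.
The only consistent sequence is: A A D R D.
Rule-by-rule: rule 1 ok; rule 2 ok.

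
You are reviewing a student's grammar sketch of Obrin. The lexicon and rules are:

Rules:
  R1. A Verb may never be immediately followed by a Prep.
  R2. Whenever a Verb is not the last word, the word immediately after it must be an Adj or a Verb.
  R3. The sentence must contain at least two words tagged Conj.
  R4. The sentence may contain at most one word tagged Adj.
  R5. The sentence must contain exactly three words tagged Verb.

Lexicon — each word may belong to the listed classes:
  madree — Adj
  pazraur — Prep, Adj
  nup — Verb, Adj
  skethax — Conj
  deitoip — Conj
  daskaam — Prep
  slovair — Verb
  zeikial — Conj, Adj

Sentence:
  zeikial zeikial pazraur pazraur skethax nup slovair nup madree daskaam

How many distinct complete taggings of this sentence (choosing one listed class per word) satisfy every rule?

1

Candidates per position — 1:zeikial {Conj,Adj}; 2:zeikial {Conj,Adj}; 3:pazraur {Prep,Adj}; 4:pazraur {Prep,Adj}; 5:skethax {Conj}; 6:nup {Verb,Adj}; 7:slovair {Verb}; 8:nup {Verb,Adj}; 9:madree {Adj}; 10:daskaam {Prep}.
There are 64 candidate sequences in total.
The sequences that satisfy every rule: Conj Conj Prep Prep Conj Verb Verb Verb Adj Prep.
Count = 1.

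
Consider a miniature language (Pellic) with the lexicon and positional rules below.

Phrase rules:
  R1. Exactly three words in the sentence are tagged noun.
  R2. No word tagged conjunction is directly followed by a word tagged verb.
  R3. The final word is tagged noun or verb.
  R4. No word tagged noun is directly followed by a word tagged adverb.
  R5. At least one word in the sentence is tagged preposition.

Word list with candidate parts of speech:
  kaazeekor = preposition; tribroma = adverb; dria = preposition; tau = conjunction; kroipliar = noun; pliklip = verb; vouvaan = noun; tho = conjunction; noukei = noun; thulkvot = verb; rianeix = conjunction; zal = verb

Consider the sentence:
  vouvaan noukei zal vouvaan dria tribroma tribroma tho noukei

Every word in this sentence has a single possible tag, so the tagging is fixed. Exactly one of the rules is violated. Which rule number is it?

Fixed tagging: noun noun verb noun preposition adverb adverb conjunction noun.
Rule check: R1 fails, R2 ok, R3 ok, R4 ok, R5 ok.
Only rule 1 fails.

1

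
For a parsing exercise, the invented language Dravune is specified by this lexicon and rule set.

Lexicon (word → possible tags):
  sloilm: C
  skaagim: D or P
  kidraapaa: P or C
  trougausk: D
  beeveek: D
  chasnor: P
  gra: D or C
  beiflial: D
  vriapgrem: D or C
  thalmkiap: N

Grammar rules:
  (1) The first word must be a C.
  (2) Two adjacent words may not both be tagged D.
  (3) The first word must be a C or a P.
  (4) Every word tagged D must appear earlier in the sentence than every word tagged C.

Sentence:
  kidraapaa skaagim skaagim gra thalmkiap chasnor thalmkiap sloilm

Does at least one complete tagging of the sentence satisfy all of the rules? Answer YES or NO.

Candidates per position — 1:kidraapaa {P,C}; 2:skaagim {D,P}; 3:skaagim {D,P}; 4:gra {D,C}; 5:thalmkiap {N}; 6:chasnor {P}; 7:thalmkiap {N}; 8:sloilm {C}.
One satisfying assignment: C P P C N P N C.
Verifying each rule — rule 1 satisfied; rule 2 satisfied; rule 3 satisfied; rule 4 satisfied.

YES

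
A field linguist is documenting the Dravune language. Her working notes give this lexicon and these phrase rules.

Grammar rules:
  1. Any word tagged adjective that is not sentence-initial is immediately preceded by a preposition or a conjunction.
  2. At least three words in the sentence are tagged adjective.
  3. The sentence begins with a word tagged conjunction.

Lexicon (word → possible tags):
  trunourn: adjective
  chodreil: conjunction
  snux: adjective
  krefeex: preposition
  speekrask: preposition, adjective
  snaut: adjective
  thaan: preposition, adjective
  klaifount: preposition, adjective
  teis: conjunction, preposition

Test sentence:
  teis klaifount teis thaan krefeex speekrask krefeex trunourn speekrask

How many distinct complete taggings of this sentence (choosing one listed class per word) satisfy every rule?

Candidates per position — 1:teis {conjunction,preposition}; 2:klaifount {preposition,adjective}; 3:teis {conjunction,preposition}; 4:thaan {preposition,adjective}; 5:krefeex {preposition}; 6:speekrask {preposition,adjective}; 7:krefeex {preposition}; 8:trunourn {adjective}; 9:speekrask {preposition,adjective}.
There are 64 candidate sequences in total.
Checking each against the rules leaves 8 sequences.
Count = 8.

8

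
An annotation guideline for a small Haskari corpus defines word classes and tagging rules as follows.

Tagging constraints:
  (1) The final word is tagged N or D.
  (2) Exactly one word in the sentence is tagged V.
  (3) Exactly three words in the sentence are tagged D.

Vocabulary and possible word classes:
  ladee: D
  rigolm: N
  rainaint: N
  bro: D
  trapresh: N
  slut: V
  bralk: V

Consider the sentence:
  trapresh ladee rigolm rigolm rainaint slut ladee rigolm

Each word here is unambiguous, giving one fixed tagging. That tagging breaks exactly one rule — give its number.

3

Fixed tagging: N D N N N V D N.
Rule check: R1 pass, R2 pass, R3 fail.
Only rule 3 fails.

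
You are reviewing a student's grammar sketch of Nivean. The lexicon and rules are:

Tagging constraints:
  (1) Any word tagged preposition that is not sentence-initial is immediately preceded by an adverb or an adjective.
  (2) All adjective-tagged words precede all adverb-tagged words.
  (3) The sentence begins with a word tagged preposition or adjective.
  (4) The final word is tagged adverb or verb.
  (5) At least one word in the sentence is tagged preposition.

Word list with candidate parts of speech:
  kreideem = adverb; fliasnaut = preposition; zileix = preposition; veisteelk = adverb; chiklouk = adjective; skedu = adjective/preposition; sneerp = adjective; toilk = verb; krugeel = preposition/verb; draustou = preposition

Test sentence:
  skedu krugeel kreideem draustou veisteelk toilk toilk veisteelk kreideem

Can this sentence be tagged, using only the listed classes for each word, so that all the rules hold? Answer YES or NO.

Candidates per position — 1:skedu {adjective,preposition}; 2:krugeel {preposition,verb}; 3:kreideem {adverb}; 4:draustou {preposition}; 5:veisteelk {adverb}; 6:toilk {verb}; 7:toilk {verb}; 8:veisteelk {adverb}; 9:kreideem {adverb}.
One satisfying assignment: preposition verb adverb preposition adverb verb verb adverb adverb.
Check: rule 1 holds; rule 2 holds; rule 3 holds; rule 4 holds; rule 5 holds.

YES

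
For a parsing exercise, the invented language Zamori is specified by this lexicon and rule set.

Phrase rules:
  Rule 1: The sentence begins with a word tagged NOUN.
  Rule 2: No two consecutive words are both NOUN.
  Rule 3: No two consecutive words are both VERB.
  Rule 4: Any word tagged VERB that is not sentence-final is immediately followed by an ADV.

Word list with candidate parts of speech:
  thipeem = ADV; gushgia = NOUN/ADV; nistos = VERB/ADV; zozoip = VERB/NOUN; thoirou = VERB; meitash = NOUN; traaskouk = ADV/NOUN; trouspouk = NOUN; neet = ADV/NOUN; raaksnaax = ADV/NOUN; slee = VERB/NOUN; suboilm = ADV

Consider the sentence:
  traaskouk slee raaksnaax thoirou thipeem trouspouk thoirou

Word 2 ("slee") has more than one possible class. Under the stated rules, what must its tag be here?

VERB

Candidates per position — 1:traaskouk {ADV,NOUN}; 2:slee {VERB,NOUN}; 3:raaksnaax {ADV,NOUN}; 4:thoirou {VERB}; 5:thipeem {ADV}; 6:trouspouk {NOUN}; 7:thoirou {VERB}.
At position 1, choosing ADV makes rule 1 impossible to satisfy; hence NOUN.
At position 2, choosing NOUN makes rule 2 impossible to satisfy; hence VERB.
At position 3, choosing NOUN makes rule 4 impossible to satisfy; hence ADV.
So the tagging must be: NOUN VERB ADV VERB ADV NOUN VERB.
Check: rule 1 ✓; rule 2 ✓; rule 3 ✓; rule 4 ✓.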